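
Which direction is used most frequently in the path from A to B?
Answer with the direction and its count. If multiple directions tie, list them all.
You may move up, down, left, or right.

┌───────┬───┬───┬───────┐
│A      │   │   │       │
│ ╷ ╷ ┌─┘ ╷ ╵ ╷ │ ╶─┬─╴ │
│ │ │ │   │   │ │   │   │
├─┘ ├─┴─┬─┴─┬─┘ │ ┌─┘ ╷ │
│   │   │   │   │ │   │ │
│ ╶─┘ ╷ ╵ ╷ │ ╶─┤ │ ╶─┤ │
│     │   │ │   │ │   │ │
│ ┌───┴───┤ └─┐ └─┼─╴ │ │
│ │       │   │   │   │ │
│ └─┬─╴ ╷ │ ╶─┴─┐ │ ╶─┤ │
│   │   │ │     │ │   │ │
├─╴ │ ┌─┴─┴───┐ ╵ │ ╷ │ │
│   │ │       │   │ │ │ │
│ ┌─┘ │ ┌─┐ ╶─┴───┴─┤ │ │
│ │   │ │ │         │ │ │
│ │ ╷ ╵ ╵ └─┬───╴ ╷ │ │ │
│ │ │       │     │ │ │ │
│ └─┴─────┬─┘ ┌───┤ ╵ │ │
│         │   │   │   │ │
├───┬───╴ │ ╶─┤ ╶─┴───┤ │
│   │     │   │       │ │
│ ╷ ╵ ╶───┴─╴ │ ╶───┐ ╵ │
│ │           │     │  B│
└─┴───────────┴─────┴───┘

Directions: right, down, down, left, down, down, down, right, down, left, down, down, down, right, right, right, right, down, left, left, down, right, right, right, right, up, left, up, right, up, right, right, up, right, down, down, right, up, up, up, up, left, up, right, up, left, up, right, up, right, down, down, down, down, down, down, down, down, down, down
Counts: {'right': 18, 'down': 23, 'left': 7, 'up': 12}
Most common: down (23 times)

Solution:

┌───────┬───┬───┬───────┐
│A ↓    │   │   │       │
│ ╷ ╷ ┌─┘ ╷ ╵ ╷ │ ╶─┬─╴ │
│ │↓│ │   │   │ │   │↱ ↓│
├─┘ ├─┴─┬─┴─┬─┘ │ ┌─┘ ╷ │
│↓ ↲│   │   │   │ │↱ ↑│↓│
│ ╶─┘ ╷ ╵ ╷ │ ╶─┤ │ ╶─┤ │
│↓    │   │ │   │ │↑ ↰│↓│
│ ┌───┴───┤ └─┐ └─┼─╴ │ │
│↓│       │   │   │↱ ↑│↓│
│ └─┬─╴ ╷ │ ╶─┴─┐ │ ╶─┤ │
│↳ ↓│   │ │     │ │↑ ↰│↓│
├─╴ │ ┌─┴─┴───┐ ╵ │ ╷ │ │
│↓ ↲│ │       │   │ │↑│↓│
│ ┌─┘ │ ┌─┐ ╶─┴───┴─┤ │ │
│↓│   │ │ │      ↱ ↓│↑│↓│
│ │ ╷ ╵ ╵ └─┬───╴ ╷ │ │ │
│↓│ │       │↱ → ↑│↓│↑│↓│
│ └─┴─────┬─┘ ┌───┤ ╵ │ │
│↳ → → → ↓│↱ ↑│   │↳ ↑│↓│
├───┬───╴ │ ╶─┤ ╶─┴───┤ │
│   │↓ ← ↲│↑ ↰│       │↓│
│ ╷ ╵ ╶───┴─╴ │ ╶───┐ ╵ │
│ │  ↳ → → → ↑│     │  B│
└─┴───────────┴─────┴───┘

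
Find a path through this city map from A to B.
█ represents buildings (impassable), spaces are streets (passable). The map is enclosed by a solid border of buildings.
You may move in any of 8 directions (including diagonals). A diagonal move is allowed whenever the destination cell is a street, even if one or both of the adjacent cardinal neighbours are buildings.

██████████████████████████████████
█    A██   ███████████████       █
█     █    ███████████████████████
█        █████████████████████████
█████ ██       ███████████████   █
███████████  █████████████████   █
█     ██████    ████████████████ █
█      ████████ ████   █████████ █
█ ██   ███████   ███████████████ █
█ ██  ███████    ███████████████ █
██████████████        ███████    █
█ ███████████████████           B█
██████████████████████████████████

Finding the shortest path from A to B:
Movement: 8-directional
Path length: 29 steps
Directions: down → down-right → right → right → down-right → right → right → down-right → down-right → right → down-right → down → down-right → down-right → right → right → right → right → down-right → right → right → right → right → right → right → right → right → right → right

Solution:

██████████████████████████████████
█    A██   ███████████████       █
█    ↘█    ███████████████████████
█     →→↘█████████████████████████
█████ ██ →→↘   ███████████████   █
███████████ ↘█████████████████   █
█     ██████ →↘ ████████████████ █
█      ████████↓████   █████████ █
█ ██   ███████ ↘ ███████████████ █
█ ██  ███████   ↘███████████████ █
██████████████   →→→→↘███████    █
█ ███████████████████ →→→→→→→→→→B█
██████████████████████████████████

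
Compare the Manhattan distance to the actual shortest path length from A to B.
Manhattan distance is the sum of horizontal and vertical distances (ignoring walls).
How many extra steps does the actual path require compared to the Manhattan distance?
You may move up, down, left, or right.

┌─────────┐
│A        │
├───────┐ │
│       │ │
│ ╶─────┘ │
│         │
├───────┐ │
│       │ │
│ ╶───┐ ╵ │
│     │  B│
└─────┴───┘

Manhattan distance: |4 - 0| + |4 - 0| = 8
Actual path length: 8
Extra steps: 8 - 8 = 0

Solution:

┌─────────┐
│A → → → ↓│
├───────┐ │
│       │↓│
│ ╶─────┘ │
│        ↓│
├───────┐ │
│       │↓│
│ ╶───┐ ╵ │
│     │  B│
└─────┴───┘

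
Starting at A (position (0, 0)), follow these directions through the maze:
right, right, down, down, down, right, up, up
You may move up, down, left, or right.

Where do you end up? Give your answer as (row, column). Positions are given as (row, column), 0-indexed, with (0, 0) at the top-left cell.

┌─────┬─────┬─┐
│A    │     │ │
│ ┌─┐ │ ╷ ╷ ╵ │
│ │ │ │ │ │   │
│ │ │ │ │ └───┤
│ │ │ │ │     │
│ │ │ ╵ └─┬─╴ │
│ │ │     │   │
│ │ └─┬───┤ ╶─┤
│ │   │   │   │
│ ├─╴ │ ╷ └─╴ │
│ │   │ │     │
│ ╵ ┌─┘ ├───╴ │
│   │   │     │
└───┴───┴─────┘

Following directions step by step:
Start: (0, 0)
  right: (0, 0) → (0, 1)
  right: (0, 1) → (0, 2)
  down: (0, 2) → (1, 2)
  down: (1, 2) → (2, 2)
  down: (2, 2) → (3, 2)
  right: (3, 2) → (3, 3)
  up: (3, 3) → (2, 3)
  up: (2, 3) → (1, 3)
Final position: (1, 3)

Path taken:

┌─────┬─────┬─┐
│A → ↓│     │ │
│ ┌─┐ │ ╷ ╷ ╵ │
│ │ │↓│B│ │   │
│ │ │ │ │ └───┤
│ │ │↓│↑│     │
│ │ │ ╵ └─┬─╴ │
│ │ │↳ ↑  │   │
│ │ └─┬───┤ ╶─┤
│ │   │   │   │
│ ├─╴ │ ╷ └─╴ │
│ │   │ │     │
│ ╵ ┌─┘ ├───╴ │
│   │   │     │
└───┴───┴─────┘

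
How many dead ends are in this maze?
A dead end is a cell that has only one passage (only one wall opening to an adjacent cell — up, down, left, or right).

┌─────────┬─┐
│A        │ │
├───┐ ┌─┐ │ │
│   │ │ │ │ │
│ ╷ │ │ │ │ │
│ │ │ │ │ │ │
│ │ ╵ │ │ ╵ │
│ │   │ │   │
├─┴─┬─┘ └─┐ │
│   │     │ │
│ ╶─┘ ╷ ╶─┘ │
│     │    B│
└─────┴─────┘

Checking each cell for number of passages:

Dead ends found at positions:
  (0, 0)
  (0, 5)
  (1, 3)
  (3, 0)
  (4, 1)
  (4, 4)
Total dead ends: 6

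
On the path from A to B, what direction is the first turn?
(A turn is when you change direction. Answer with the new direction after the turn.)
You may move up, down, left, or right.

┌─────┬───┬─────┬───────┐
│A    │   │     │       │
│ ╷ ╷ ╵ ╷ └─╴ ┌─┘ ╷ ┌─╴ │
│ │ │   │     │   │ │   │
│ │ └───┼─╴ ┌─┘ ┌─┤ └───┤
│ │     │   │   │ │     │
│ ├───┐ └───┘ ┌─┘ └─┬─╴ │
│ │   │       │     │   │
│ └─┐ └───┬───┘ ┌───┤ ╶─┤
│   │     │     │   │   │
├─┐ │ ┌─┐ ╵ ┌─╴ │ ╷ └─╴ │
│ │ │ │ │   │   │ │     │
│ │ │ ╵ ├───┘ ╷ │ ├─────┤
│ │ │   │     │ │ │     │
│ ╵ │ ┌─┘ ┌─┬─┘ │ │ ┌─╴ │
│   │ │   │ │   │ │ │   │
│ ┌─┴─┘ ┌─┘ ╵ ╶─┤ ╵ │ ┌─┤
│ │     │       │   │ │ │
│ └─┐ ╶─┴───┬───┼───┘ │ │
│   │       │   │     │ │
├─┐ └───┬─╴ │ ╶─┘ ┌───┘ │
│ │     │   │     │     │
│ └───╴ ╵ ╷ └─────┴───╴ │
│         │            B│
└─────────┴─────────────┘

Directions: down, down, down, down, right, down, down, down, left, down, down, right, down, right, right, down, right, up, right, down, right, right, right, right, right, right
First turn direction: right

Solution:

┌─────┬───┬─────┬───────┐
│A    │   │     │       │
│ ╷ ╷ ╵ ╷ └─╴ ┌─┘ ╷ ┌─╴ │
│↓│ │   │     │   │ │   │
│ │ └───┼─╴ ┌─┘ ┌─┤ └───┤
│↓│     │   │   │ │     │
│ ├───┐ └───┘ ┌─┘ └─┬─╴ │
│↓│   │       │     │   │
│ └─┐ └───┬───┘ ┌───┤ ╶─┤
│↳ ↓│     │     │   │   │
├─┐ │ ┌─┐ ╵ ┌─╴ │ ╷ └─╴ │
│ │↓│ │ │   │   │ │     │
│ │ │ ╵ ├───┘ ╷ │ ├─────┤
│ │↓│   │     │ │ │     │
│ ╵ │ ┌─┘ ┌─┬─┘ │ │ ┌─╴ │
│↓ ↲│ │   │ │   │ │ │   │
│ ┌─┴─┘ ┌─┘ ╵ ╶─┤ ╵ │ ┌─┤
│↓│     │       │   │ │ │
│ └─┐ ╶─┴───┬───┼───┘ │ │
│↳ ↓│       │   │     │ │
├─┐ └───┬─╴ │ ╶─┘ ┌───┘ │
│ │↳ → ↓│↱ ↓│     │     │
│ └───╴ ╵ ╷ └─────┴───╴ │
│      ↳ ↑│↳ → → → → → B│
└─────────┴─────────────┘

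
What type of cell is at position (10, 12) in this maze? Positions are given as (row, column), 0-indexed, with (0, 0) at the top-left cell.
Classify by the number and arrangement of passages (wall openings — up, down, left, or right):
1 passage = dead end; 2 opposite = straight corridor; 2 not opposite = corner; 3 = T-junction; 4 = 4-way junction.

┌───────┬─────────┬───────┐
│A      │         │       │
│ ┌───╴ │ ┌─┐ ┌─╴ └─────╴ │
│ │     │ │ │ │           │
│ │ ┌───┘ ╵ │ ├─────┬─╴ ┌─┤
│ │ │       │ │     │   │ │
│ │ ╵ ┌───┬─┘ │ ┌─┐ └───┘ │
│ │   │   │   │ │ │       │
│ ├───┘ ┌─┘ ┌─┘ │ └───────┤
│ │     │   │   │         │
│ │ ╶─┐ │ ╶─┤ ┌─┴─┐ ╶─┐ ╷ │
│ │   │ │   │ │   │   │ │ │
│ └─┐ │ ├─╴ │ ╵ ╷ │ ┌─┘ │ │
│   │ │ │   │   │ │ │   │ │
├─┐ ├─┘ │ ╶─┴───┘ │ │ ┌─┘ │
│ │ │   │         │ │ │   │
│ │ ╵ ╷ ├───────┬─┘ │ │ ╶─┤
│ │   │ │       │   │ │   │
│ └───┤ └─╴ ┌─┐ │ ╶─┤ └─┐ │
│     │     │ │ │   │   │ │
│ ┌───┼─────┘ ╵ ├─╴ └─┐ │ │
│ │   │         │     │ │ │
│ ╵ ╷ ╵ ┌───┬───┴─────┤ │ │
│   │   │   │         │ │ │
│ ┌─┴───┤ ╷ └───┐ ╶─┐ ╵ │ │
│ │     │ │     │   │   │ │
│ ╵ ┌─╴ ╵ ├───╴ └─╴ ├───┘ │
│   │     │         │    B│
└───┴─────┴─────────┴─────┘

Checking cell at (10, 12):
Number of passages: 2
Cell type: straight corridor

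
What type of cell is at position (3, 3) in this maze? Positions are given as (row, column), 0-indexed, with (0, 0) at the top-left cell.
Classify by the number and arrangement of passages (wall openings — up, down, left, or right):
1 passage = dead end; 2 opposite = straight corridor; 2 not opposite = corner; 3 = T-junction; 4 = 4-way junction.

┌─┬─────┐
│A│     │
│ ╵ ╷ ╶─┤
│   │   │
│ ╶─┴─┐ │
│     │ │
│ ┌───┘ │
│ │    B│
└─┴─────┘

Checking cell at (3, 3):
Number of passages: 2
Cell type: corner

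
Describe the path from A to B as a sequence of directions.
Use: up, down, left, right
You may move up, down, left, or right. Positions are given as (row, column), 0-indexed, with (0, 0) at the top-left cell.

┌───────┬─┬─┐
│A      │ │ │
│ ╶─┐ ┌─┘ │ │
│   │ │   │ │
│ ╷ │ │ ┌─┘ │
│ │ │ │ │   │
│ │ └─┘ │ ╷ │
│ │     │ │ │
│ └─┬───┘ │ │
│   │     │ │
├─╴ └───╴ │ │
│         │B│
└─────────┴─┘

Finding the path and converting it to directions:
Path through cells: (0,0) → (1,0) → (2,0) → (3,0) → (4,0) → (4,1) → (5,1) → (5,2) → (5,3) → (5,4) → (4,4) → (3,4) → (2,4) → (2,5) → (3,5) → (4,5) → (5,5)
Directions: down, down, down, down, right, down, right, right, right, up, up, up, right, down, down, down

Solution:

┌───────┬─┬─┐
│A      │ │ │
│ ╶─┐ ┌─┘ │ │
│↓  │ │   │ │
│ ╷ │ │ ┌─┘ │
│↓│ │ │ │↱ ↓│
│ │ └─┘ │ ╷ │
│↓│     │↑│↓│
│ └─┬───┘ │ │
│↳ ↓│    ↑│↓│
├─╴ └───╴ │ │
│  ↳ → → ↑│B│
└─────────┴─┘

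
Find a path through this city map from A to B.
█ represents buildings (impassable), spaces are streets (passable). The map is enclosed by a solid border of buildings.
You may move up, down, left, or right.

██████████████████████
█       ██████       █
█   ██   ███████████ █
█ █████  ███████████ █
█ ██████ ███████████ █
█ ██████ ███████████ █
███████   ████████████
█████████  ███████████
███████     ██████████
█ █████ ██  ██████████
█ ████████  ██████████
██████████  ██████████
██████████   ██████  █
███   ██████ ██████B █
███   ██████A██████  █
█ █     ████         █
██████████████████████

Finding the shortest path from A to B:
Movement: cardinal only
Path length: 10 steps
Directions: down → right → right → right → right → right → right → right → up → up

Solution:

██████████████████████
█       ██████       █
█   ██   ███████████ █
█ █████  ███████████ █
█ ██████ ███████████ █
█ ██████ ███████████ █
███████   ████████████
█████████  ███████████
███████     ██████████
█ █████ ██  ██████████
█ ████████  ██████████
██████████  ██████████
██████████   ██████  █
███   ██████ ██████B █
███   ██████A██████↑ █
█ █     ████↳→→→→→→↑ █
██████████████████████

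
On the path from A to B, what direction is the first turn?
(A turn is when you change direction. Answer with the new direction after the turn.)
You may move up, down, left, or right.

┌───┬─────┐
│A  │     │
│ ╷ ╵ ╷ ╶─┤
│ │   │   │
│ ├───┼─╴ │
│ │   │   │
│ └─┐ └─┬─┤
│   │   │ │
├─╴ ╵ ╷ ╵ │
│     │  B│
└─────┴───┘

Directions: down, down, down, right, down, right, up, right, down, right
First turn direction: right

Solution:

┌───┬─────┐
│A  │     │
│ ╷ ╵ ╷ ╶─┤
│↓│   │   │
│ ├───┼─╴ │
│↓│   │   │
│ └─┐ └─┬─┤
│↳ ↓│↱ ↓│ │
├─╴ ╵ ╷ ╵ │
│  ↳ ↑│↳ B│
└─────┴───┘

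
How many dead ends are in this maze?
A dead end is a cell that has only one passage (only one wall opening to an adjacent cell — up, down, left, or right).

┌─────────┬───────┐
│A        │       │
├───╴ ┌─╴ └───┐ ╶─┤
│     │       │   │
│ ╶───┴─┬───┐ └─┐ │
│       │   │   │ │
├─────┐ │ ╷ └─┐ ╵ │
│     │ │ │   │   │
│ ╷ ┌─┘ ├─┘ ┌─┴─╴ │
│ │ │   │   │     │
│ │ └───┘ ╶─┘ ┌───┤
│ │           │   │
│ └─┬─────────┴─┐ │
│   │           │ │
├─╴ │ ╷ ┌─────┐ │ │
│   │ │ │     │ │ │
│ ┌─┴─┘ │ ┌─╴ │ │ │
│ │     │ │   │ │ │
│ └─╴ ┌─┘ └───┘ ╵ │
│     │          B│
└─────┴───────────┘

Checking each cell for number of passages:

Dead ends found at positions:
  (0, 0)
  (0, 5)
  (0, 8)
  (1, 3)
  (3, 2)
  (3, 4)
  (3, 6)
  (4, 2)
  (5, 7)
  (7, 2)
  (8, 1)
  (8, 5)
  (9, 3)
Total dead ends: 13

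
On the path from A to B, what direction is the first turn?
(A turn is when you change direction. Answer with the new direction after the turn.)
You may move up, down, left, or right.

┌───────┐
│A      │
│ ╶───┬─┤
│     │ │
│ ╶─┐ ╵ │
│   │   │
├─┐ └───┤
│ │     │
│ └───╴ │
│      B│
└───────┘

Directions: down, down, right, down, right, right, down
First turn direction: right

Solution:

┌───────┐
│A      │
│ ╶───┬─┤
│↓    │ │
│ ╶─┐ ╵ │
│↳ ↓│   │
├─┐ └───┤
│ │↳ → ↓│
│ └───╴ │
│      B│
└───────┘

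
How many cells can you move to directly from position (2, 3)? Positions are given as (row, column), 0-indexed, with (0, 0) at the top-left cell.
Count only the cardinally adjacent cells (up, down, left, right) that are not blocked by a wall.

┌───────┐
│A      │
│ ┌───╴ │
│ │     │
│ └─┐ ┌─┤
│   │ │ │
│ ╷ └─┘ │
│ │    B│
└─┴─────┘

Checking passable neighbors of (2, 3):
Neighbors: (3, 3)
Count: 1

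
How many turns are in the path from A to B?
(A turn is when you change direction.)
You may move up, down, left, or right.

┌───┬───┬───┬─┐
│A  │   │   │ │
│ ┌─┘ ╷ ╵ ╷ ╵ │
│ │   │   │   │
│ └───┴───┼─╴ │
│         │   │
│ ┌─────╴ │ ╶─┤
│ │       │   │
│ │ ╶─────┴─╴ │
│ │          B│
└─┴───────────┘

Directions: down, down, right, right, right, right, down, left, left, left, down, right, right, right, right, right
Number of turns: 5

Solution:

┌───┬───┬───┬─┐
│A  │   │   │ │
│ ┌─┘ ╷ ╵ ╷ ╵ │
│↓│   │   │   │
│ └───┴───┼─╴ │
│↳ → → → ↓│   │
│ ┌─────╴ │ ╶─┤
│ │↓ ← ← ↲│   │
│ │ ╶─────┴─╴ │
│ │↳ → → → → B│
└─┴───────────┘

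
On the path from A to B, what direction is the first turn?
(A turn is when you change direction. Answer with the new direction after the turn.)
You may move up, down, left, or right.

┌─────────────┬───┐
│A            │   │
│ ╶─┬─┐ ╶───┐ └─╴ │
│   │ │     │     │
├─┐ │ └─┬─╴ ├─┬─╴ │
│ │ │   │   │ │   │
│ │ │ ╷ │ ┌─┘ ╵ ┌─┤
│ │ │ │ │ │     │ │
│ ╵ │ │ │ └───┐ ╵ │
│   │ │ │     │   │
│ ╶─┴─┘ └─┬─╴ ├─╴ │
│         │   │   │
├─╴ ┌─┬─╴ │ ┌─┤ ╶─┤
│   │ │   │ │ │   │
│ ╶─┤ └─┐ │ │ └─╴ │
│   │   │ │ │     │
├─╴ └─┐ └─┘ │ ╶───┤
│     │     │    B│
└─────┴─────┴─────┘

Directions: right, right, right, right, right, right, down, right, right, down, left, down, down, right, down, left, down, right, down, left, left, down, right, right
First turn direction: down

Solution:

┌─────────────┬───┐
│A → → → → → ↓│   │
│ ╶─┬─┐ ╶───┐ └─╴ │
│   │ │     │↳ → ↓│
├─┐ │ └─┬─╴ ├─┬─╴ │
│ │ │   │   │ │↓ ↲│
│ │ │ ╷ │ ┌─┘ ╵ ┌─┤
│ │ │ │ │ │    ↓│ │
│ ╵ │ │ │ └───┐ ╵ │
│   │ │ │     │↳ ↓│
│ ╶─┴─┘ └─┬─╴ ├─╴ │
│         │   │↓ ↲│
├─╴ ┌─┬─╴ │ ┌─┤ ╶─┤
│   │ │   │ │ │↳ ↓│
│ ╶─┤ └─┐ │ │ └─╴ │
│   │   │ │ │↓ ← ↲│
├─╴ └─┐ └─┘ │ ╶───┤
│     │     │↳ → B│
└─────┴─────┴─────┘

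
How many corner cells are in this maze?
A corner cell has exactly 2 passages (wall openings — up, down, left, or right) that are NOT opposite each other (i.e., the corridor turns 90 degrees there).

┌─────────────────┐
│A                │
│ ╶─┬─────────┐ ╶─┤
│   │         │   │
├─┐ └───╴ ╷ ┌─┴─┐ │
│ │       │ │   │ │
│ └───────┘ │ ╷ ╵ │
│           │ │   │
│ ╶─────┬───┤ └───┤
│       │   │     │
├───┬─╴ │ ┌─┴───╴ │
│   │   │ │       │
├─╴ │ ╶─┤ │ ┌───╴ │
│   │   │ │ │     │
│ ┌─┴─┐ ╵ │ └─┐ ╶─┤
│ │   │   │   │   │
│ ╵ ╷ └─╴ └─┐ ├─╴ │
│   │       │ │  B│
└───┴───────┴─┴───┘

Counting corner cells (2 non-opposite passages):
Total corners: 37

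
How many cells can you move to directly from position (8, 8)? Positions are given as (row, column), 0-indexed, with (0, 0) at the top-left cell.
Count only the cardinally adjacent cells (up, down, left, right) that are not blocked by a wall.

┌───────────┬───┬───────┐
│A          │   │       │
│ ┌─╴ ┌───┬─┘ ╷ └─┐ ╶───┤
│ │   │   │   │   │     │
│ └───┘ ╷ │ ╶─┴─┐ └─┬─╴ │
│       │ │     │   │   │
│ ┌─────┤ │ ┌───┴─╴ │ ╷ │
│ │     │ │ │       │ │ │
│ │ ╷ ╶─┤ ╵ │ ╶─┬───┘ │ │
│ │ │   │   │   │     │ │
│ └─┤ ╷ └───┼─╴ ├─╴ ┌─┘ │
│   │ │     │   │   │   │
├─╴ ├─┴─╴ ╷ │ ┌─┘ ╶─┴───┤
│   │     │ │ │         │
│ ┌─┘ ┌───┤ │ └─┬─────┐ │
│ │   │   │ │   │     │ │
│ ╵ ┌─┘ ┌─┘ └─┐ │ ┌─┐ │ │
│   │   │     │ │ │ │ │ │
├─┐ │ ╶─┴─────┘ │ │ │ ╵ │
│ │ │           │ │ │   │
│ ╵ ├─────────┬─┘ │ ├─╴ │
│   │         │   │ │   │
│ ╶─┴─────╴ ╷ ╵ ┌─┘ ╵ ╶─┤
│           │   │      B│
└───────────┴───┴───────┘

Checking passable neighbors of (8, 8):
Neighbors: (7, 8), (9, 8)
Count: 2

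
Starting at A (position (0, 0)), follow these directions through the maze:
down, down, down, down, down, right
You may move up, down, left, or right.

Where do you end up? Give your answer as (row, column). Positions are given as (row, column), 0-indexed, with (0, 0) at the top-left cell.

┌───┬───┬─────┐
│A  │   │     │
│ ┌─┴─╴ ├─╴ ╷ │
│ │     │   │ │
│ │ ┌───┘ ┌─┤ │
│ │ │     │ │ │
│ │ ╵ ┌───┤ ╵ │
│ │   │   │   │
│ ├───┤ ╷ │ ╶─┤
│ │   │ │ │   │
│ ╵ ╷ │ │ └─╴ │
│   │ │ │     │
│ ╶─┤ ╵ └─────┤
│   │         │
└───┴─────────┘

Following directions step by step:
Start: (0, 0)
  down: (0, 0) → (1, 0)
  down: (1, 0) → (2, 0)
  down: (2, 0) → (3, 0)
  down: (3, 0) → (4, 0)
  down: (4, 0) → (5, 0)
  right: (5, 0) → (5, 1)
Final position: (5, 1)

Path taken:

┌───┬───┬─────┐
│A  │   │     │
│ ┌─┴─╴ ├─╴ ╷ │
│↓│     │   │ │
│ │ ┌───┘ ┌─┤ │
│↓│ │     │ │ │
│ │ ╵ ┌───┤ ╵ │
│↓│   │   │   │
│ ├───┤ ╷ │ ╶─┤
│↓│   │ │ │   │
│ ╵ ╷ │ │ └─╴ │
│↳ B│ │ │     │
│ ╶─┤ ╵ └─────┤
│   │         │
└───┴─────────┘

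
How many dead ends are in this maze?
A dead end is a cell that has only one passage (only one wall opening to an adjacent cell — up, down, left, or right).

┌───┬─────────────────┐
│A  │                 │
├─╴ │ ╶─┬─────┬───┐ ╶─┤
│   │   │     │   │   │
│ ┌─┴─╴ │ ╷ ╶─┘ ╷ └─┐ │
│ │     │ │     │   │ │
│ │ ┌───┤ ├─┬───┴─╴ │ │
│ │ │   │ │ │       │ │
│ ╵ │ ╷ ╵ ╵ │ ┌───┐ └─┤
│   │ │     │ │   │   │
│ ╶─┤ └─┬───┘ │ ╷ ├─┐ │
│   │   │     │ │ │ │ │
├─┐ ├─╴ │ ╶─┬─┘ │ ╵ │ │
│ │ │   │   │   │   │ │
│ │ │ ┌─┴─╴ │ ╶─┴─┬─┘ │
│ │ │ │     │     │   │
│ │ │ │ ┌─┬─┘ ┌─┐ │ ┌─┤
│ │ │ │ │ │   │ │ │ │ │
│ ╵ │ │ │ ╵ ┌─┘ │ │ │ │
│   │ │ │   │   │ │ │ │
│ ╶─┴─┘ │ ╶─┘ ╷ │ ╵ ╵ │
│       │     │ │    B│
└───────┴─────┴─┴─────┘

Checking each cell for number of passages:

Dead ends found at positions:
  (0, 0)
  (0, 10)
  (1, 6)
  (3, 5)
  (3, 10)
  (5, 9)
  (6, 0)
  (8, 4)
  (8, 7)
  (8, 10)
  (9, 2)
  (10, 7)
Total dead ends: 12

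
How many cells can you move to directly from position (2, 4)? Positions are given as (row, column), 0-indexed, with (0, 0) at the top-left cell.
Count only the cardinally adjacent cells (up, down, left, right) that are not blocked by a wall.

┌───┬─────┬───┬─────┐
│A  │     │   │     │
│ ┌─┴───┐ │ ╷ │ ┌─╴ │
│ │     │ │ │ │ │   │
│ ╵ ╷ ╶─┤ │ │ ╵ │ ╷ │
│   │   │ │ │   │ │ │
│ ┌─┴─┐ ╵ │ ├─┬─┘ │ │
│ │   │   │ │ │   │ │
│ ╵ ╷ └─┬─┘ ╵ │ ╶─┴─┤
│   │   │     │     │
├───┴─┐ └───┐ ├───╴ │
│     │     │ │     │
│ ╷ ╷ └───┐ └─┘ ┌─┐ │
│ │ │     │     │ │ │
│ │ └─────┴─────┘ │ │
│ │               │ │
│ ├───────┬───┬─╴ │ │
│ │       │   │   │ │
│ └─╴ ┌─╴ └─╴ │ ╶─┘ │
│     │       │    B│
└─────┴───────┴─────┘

Checking passable neighbors of (2, 4):
Neighbors: (1, 4), (3, 4)
Count: 2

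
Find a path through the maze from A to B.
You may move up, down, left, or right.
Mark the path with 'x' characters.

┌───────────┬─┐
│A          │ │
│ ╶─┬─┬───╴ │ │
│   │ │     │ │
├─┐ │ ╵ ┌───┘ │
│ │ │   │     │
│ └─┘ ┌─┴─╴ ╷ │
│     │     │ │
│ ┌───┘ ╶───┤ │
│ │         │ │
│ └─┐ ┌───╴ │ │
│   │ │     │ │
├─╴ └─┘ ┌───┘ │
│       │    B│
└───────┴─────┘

Finding the shortest path through the maze:
Path length: 34 steps
Directions: right → right → right → right → right → down → left → left → down → left → down → left → left → down → down → right → down → right → right → up → right → right → up → left → left → up → right → right → up → right → down → down → down → down

Solution:

┌───────────┬─┐
│A x x x x x│ │
│ ╶─┬─┬───╴ │ │
│   │ │x x x│ │
├─┐ │ ╵ ┌───┘ │
│ │ │x x│  x x│
│ └─┘ ┌─┴─╴ ╷ │
│x x x│x x x│x│
│ ┌───┘ ╶───┤ │
│x│    x x x│x│
│ └─┐ ┌───╴ │ │
│x x│ │x x x│x│
├─╴ └─┘ ┌───┘ │
│  x x x│    B│
└───────┴─────┘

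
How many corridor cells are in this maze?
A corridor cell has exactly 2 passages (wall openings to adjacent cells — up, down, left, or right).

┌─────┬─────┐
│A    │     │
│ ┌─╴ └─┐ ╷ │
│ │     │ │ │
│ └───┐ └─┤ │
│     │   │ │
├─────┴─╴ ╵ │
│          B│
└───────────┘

Counting cells with exactly 2 passages:
Total corridor cells: 16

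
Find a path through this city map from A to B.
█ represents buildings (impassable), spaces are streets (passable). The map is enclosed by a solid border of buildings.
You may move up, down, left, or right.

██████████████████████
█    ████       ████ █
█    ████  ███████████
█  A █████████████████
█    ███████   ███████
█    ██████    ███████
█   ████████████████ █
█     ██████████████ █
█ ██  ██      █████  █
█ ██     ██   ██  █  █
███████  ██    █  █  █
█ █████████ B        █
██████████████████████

Finding the shortest path from A to B:
Movement: cardinal only
Path length: 19 steps
Directions: down → down → down → down → right → down → down → right → right → right → right → up → right → right → right → down → down → down → right

Solution:

██████████████████████
█    ████       ████ █
█    ████  ███████████
█  A █████████████████
█  ↓ ███████   ███████
█  ↓ ██████    ███████
█  ↓████████████████ █
█  ↳↓ ██████████████ █
█ ██↓ ██↱→→↓  █████  █
█ ██↳→→→↑██↓  ██  █  █
███████  ██↓   █  █  █
█ █████████↳B        █
██████████████████████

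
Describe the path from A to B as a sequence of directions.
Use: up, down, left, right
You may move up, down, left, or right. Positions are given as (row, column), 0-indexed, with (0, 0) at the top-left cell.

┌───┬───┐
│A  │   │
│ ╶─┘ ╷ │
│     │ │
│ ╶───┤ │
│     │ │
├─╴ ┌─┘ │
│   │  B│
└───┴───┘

Finding the path and converting it to directions:
Path through cells: (0,0) → (1,0) → (1,1) → (1,2) → (0,2) → (0,3) → (1,3) → (2,3) → (3,3)
Directions: down, right, right, up, right, down, down, down

Solution:

┌───┬───┐
│A  │↱ ↓│
│ ╶─┘ ╷ │
│↳ → ↑│↓│
│ ╶───┤ │
│     │↓│
├─╴ ┌─┘ │
│   │  B│
└───┴───┘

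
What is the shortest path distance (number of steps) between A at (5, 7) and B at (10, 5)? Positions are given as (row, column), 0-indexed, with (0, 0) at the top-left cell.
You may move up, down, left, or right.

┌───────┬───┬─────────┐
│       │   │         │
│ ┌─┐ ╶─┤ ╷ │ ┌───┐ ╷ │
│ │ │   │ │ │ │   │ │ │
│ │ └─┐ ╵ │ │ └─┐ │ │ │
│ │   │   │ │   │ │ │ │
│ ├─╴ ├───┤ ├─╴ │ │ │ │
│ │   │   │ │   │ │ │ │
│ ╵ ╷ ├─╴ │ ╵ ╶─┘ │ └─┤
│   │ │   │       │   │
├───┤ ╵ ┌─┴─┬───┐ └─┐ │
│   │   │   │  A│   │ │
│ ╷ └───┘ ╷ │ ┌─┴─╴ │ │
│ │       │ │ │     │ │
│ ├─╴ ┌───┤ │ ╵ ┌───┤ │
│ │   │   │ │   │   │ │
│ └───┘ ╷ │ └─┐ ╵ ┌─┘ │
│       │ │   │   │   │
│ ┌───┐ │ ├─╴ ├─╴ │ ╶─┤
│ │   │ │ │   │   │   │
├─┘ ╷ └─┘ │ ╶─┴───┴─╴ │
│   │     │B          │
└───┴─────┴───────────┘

Finding path from (5, 7) to (10, 5):
Path: (5,7) → (5,6) → (6,6) → (7,6) → (7,7) → (6,7) → (6,8) → (6,9) → (5,9) → (5,8) → (4,8) → (4,7) → (4,6) → (3,6) → (3,7) → (2,7) → (2,6) → (1,6) → (0,6) → (0,7) → (0,8) → (0,9) → (1,9) → (2,9) → (3,9) → (4,9) → (4,10) → (5,10) → (6,10) → (7,10) → (8,10) → (8,9) → (9,9) → (9,10) → (10,10) → (10,9) → (10,8) → (10,7) → (10,6) → (10,5)
Distance: 39 steps

Solution:

┌───────┬───┬─────────┐
│       │   │↱ → → ↓  │
│ ┌─┐ ╶─┤ ╷ │ ┌───┐ ╷ │
│ │ │   │ │ │↑│   │↓│ │
│ │ └─┐ ╵ │ │ └─┐ │ │ │
│ │   │   │ │↑ ↰│ │↓│ │
│ ├─╴ ├───┤ ├─╴ │ │ │ │
│ │   │   │ │↱ ↑│ │↓│ │
│ ╵ ╷ ├─╴ │ ╵ ╶─┘ │ └─┤
│   │ │   │  ↑ ← ↰│↳ ↓│
├───┤ ╵ ┌─┴─┬───┐ └─┐ │
│   │   │   │↓ A│↑ ↰│↓│
│ ╷ └───┘ ╷ │ ┌─┴─╴ │ │
│ │       │ │↓│↱ → ↑│↓│
│ ├─╴ ┌───┤ │ ╵ ┌───┤ │
│ │   │   │ │↳ ↑│   │↓│
│ └───┘ ╷ │ └─┐ ╵ ┌─┘ │
│       │ │   │   │↓ ↲│
│ ┌───┐ │ ├─╴ ├─╴ │ ╶─┤
│ │   │ │ │   │   │↳ ↓│
├─┘ ╷ └─┘ │ ╶─┴───┴─╴ │
│   │     │B ← ← ← ← ↲│
└───┴─────┴───────────┘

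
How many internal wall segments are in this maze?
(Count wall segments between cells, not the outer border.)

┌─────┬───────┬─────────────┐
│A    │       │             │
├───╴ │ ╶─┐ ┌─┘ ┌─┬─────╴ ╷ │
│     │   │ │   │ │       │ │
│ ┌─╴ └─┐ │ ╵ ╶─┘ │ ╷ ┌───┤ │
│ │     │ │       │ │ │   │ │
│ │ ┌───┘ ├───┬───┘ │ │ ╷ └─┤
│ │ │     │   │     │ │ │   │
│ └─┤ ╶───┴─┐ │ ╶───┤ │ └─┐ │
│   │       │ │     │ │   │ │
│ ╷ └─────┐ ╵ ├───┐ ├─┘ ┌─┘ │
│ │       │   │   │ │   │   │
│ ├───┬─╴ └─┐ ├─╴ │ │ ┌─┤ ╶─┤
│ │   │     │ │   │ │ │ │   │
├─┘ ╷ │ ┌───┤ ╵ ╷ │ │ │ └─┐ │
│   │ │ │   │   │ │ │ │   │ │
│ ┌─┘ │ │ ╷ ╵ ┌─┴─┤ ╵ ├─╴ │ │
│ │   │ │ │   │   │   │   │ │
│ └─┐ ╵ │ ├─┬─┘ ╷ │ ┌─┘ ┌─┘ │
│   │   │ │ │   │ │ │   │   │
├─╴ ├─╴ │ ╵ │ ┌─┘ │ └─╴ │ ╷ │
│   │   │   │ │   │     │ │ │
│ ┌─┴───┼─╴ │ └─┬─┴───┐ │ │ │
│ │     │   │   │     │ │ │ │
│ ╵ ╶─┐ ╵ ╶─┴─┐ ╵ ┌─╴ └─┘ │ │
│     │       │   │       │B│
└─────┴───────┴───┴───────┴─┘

Counting internal wall segments:
Total internal walls: 156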